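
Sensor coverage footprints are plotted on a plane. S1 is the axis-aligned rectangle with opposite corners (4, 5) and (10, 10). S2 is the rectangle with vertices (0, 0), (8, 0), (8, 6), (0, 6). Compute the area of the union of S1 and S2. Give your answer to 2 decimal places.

74.00

By inclusion–exclusion:
Individual areas: |S1| = 30, |S2| = 48.
|S1∩S2|: x∈[4,8], y∈[5,6] → 4·1 = 4.
|S1 ∪ S2| = 78 − 4 = 74.00.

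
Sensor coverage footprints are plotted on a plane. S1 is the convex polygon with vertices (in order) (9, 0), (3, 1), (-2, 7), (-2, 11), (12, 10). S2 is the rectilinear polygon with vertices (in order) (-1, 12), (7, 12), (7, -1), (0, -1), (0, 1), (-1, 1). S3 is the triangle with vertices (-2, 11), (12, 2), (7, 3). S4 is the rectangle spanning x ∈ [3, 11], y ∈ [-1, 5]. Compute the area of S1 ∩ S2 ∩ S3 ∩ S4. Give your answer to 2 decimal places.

2.25

The intersection is the polygon with vertices (7,3), (4.75,5), (7,5).
By the shoelace formula its area is 2.25.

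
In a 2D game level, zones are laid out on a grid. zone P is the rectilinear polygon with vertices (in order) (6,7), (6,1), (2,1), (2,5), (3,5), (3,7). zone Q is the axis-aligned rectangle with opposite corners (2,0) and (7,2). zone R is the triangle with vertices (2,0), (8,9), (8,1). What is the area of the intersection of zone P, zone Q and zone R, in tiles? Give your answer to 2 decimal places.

3.00

The intersection is the polygon with vertices (2.667,1), (3.333,2), (6,2), (6,1).
By the shoelace formula its area is 3.00.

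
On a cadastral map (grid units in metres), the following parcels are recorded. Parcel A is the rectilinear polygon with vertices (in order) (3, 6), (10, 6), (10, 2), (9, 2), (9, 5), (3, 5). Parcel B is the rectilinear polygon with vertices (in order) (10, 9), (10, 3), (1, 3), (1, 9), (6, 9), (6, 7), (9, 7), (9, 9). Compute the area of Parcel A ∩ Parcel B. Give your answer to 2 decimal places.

9.00

The intersection is the polygon with vertices (10,6), (10,3), (9,3), (9,5), (3,5), (3,6).
By the shoelace formula its area is 9.00.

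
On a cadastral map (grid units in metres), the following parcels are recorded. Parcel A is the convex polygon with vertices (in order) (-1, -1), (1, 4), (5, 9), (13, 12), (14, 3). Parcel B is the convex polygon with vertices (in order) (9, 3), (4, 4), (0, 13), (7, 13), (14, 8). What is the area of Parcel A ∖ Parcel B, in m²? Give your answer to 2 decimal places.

|Parcel A| = 105.5, |Parcel A∩Parcel B| = 52.5269.
|Parcel A ∖ Parcel B| = |Parcel A| − |Parcel A∩Parcel B| = 105.5 − 52.5269 = 52.97.

52.97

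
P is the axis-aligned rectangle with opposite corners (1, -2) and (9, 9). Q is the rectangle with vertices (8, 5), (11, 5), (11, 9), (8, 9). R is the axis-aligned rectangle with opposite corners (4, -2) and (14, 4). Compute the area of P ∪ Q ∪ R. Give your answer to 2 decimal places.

By inclusion–exclusion:
Individual areas: |P| = 88, |Q| = 12, |R| = 60.
|P∩Q|: x∈[8,9], y∈[5,9] → 1·4 = 4.
|P∩R|: x∈[4,9], y∈[-2,4] → 5·6 = 30.
|Q∩R| = 0 (no overlap).
|P∩Q∩R| = 0.
|P ∪ Q ∪ R| = 160 − 34 + 0 = 126.00.

126.00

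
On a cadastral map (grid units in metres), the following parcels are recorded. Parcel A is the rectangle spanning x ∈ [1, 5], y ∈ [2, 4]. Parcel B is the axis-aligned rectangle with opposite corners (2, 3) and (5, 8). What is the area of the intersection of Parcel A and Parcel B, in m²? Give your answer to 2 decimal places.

3.00

|Parcel A∩Parcel B|: x∈[2,5], y∈[3,4] → 3·1 = 3.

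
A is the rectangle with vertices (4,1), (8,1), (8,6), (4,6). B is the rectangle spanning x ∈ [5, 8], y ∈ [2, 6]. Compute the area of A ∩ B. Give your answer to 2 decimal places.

12.00

|A∩B|: x∈[5,8], y∈[2,6] → 3·4 = 12.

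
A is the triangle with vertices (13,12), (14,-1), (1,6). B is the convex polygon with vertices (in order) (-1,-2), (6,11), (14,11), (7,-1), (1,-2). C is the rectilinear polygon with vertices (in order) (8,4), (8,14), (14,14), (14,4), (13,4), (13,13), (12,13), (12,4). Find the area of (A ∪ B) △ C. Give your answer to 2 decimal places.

|A ∪ B| = 128.5396.
|(A ∪ B) ∩ C| = 31.3568.
|(A ∪ B) △ C| = 128.5396 + 51 − 62.7136 = 116.83.

116.83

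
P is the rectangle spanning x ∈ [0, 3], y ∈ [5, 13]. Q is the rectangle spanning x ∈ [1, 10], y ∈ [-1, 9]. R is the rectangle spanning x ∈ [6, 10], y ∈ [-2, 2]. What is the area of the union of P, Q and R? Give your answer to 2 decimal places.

By inclusion–exclusion:
Individual areas: |P| = 24, |Q| = 90, |R| = 16.
|P∩Q|: x∈[1,3], y∈[5,9] → 2·4 = 8.
|P∩R| = 0 (no overlap).
|Q∩R|: x∈[6,10], y∈[-1,2] → 4·3 = 12.
|P∩Q∩R| = 0.
|P ∪ Q ∪ R| = 130 − 20 + 0 = 110.00.

110.00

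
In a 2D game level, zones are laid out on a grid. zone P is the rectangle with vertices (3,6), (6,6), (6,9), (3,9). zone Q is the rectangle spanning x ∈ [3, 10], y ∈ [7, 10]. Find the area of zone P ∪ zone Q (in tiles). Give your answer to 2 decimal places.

24.00

By inclusion–exclusion:
Individual areas: |zone P| = 9, |zone Q| = 21.
|zone P∩zone Q|: x∈[3,6], y∈[7,9] → 3·2 = 6.
|zone P ∪ zone Q| = 30 − 6 = 24.00.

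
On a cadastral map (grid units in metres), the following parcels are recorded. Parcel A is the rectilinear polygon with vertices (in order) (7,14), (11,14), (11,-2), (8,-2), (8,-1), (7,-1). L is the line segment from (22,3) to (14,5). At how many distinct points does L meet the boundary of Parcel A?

0

The segment lies entirely outside Parcel A and never meets its boundary.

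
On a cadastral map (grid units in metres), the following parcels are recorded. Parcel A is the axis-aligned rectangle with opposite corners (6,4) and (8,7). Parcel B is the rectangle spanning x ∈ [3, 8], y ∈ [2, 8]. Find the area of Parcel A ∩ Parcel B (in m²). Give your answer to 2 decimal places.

|Parcel A∩Parcel B|: x∈[6,8], y∈[4,7] → 2·3 = 6.

6.00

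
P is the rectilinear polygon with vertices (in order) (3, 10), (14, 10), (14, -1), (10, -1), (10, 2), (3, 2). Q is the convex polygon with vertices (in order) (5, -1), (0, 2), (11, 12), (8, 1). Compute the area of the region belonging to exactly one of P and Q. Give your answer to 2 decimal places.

|P| = 100, |Q| = 55, |P∩Q| = 35.6182.
|P △ Q| = |P| + |Q| − 2·|P∩Q| = 100 + 55 − 71.2364 = 83.76.

83.76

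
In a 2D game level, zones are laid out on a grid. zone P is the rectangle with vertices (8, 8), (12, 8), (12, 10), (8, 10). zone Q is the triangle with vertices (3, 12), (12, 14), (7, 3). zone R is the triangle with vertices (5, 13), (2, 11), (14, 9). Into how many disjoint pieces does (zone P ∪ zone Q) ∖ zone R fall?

4

(zone P ∪ zone Q) ∖ zone R splits into 4 disjoint pieces (area 0.0139, area 26.7585, area 0.106, area 9.4803).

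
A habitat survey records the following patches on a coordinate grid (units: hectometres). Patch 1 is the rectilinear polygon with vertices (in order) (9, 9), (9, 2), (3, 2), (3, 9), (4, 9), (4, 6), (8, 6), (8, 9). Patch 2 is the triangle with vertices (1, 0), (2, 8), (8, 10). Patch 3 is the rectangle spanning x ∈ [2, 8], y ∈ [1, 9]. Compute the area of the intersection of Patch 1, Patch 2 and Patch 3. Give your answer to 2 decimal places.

The intersection is the polygon with vertices (4,8.667), (4,6), (5.2,6), (3,2.857), (3,8.333).
By the shoelace formula its area is 5.96.

5.96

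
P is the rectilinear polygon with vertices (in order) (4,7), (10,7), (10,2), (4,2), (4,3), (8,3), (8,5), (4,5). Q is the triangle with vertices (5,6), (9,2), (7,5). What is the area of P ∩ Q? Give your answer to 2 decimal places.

0.75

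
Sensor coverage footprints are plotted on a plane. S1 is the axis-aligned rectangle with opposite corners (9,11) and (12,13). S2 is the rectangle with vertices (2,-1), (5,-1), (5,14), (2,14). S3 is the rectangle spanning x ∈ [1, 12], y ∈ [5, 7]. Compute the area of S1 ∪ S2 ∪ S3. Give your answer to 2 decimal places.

67.00

By inclusion–exclusion:
Individual areas: |S1| = 6, |S2| = 45, |S3| = 22.
|S1∩S2| = 0 (no overlap).
|S1∩S3| = 0 (no overlap).
|S2∩S3|: x∈[2,5], y∈[5,7] → 3·2 = 6.
|S1∩S2∩S3| = 0.
|S1 ∪ S2 ∪ S3| = 73 − 6 + 0 = 67.00.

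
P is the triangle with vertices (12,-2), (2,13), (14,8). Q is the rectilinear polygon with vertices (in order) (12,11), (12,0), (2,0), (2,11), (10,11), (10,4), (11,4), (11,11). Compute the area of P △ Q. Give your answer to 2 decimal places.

80.18

|P| = 65, |Q| = 103, |P∩Q| = 43.9083.
|P △ Q| = |P| + |Q| − 2·|P∩Q| = 65 + 103 − 87.8167 = 80.18.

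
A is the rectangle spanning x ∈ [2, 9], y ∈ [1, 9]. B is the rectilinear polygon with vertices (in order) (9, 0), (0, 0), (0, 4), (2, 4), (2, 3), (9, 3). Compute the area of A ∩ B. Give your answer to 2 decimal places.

14.00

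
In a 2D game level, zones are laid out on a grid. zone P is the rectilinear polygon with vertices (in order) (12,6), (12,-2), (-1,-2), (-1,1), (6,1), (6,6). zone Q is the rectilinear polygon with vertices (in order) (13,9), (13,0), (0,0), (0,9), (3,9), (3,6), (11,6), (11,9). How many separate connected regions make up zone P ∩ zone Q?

1

zone P ∩ zone Q is a single connected region.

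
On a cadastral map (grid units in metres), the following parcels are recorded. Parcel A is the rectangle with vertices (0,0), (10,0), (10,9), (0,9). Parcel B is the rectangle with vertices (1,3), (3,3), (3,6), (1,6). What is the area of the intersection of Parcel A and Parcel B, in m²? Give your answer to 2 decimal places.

|Parcel A∩Parcel B|: x∈[1,3], y∈[3,6] → 2·3 = 6.

6.00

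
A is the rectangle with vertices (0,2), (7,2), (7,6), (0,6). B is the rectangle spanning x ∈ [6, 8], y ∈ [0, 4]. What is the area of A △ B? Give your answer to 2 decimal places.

|A∩B|: x∈[6,7], y∈[2,4] → 1·2 = 2.
|A △ B| = |A| + |B| − 2·|A∩B| = 28 + 8 − 4 = 32.00.

32.00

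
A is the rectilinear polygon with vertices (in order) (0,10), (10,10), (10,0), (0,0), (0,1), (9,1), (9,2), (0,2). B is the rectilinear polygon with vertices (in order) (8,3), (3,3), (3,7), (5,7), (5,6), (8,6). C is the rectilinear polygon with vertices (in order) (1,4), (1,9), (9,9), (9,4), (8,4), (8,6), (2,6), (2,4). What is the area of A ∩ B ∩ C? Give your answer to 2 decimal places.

2.00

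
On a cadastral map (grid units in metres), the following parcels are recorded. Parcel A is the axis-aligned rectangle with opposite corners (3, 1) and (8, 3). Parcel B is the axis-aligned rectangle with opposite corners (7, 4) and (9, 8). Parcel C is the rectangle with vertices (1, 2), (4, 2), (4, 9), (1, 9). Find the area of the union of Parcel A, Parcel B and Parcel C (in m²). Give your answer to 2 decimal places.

By inclusion–exclusion:
Individual areas: |Parcel A| = 10, |Parcel B| = 8, |Parcel C| = 21.
|Parcel A∩Parcel B| = 0 (no overlap).
|Parcel A∩Parcel C|: x∈[3,4], y∈[2,3] → 1·1 = 1.
|Parcel B∩Parcel C| = 0 (no overlap).
|Parcel A∩Parcel B∩Parcel C| = 0.
|Parcel A ∪ Parcel B ∪ Parcel C| = 39 − 1 + 0 = 38.00.

38.00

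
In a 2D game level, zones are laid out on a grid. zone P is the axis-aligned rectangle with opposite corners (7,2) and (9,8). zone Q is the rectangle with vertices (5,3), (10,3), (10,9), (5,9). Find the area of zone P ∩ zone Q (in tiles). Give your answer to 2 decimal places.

|zone P∩zone Q|: x∈[7,9], y∈[3,8] → 2·5 = 10.

10.00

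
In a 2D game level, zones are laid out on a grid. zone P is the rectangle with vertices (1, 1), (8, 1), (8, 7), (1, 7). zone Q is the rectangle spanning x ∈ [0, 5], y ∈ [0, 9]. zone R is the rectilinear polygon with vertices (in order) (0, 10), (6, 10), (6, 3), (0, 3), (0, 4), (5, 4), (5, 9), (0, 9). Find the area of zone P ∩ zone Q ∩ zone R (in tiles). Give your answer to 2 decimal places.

4.00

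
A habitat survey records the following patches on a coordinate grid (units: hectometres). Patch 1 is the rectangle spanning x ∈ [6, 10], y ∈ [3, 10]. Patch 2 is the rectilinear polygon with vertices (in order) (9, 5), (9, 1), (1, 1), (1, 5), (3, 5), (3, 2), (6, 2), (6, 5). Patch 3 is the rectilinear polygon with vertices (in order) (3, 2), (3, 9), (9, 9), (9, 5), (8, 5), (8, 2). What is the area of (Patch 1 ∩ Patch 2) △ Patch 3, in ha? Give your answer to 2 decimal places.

37.00

|Patch 1 ∩ Patch 2| = 6.
|(Patch 1 ∩ Patch 2) ∩ Patch 3| = 4.
|(Patch 1 ∩ Patch 2) △ Patch 3| = 6 + 39 − 8 = 37.00.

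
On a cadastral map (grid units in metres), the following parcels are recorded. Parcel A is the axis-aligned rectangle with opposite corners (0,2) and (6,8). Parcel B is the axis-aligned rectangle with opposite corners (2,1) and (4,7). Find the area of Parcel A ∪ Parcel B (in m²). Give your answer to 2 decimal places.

By inclusion–exclusion:
Individual areas: |Parcel A| = 36, |Parcel B| = 12.
|Parcel A∩Parcel B|: x∈[2,4], y∈[2,7] → 2·5 = 10.
|Parcel A ∪ Parcel B| = 48 − 10 = 38.00.

38.00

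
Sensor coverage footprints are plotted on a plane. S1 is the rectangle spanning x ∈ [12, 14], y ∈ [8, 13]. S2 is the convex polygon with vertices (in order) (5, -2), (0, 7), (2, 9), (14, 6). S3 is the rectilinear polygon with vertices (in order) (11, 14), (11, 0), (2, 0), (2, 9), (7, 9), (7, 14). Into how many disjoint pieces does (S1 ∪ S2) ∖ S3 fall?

(S1 ∪ S2) ∖ S3 splits into 4 disjoint pieces (area 10, area 5.6, area 5.125, area 3.3611).

4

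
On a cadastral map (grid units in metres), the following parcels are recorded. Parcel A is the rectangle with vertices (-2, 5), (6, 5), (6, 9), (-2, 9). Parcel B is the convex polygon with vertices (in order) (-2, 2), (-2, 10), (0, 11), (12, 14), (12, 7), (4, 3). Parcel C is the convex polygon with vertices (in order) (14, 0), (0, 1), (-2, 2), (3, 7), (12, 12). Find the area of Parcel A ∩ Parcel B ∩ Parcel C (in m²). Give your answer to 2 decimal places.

10.50

The intersection is the polygon with vertices (6,5), (1,5), (3,7), (6,8.667).
By the shoelace formula its area is 10.50.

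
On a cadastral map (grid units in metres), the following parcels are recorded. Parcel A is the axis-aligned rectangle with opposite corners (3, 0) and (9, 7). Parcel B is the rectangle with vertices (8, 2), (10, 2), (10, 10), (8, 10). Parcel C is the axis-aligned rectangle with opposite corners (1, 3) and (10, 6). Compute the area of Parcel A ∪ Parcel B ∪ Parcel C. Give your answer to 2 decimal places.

By inclusion–exclusion:
Individual areas: |Parcel A| = 42, |Parcel B| = 16, |Parcel C| = 27.
|Parcel A∩Parcel B|: x∈[8,9], y∈[2,7] → 1·5 = 5.
|Parcel A∩Parcel C|: x∈[3,9], y∈[3,6] → 6·3 = 18.
|Parcel B∩Parcel C|: x∈[8,10], y∈[3,6] → 2·3 = 6.
|Parcel A∩Parcel B∩Parcel C| = 3.
|Parcel A ∪ Parcel B ∪ Parcel C| = 85 − 29 + 3 = 59.00.

59.00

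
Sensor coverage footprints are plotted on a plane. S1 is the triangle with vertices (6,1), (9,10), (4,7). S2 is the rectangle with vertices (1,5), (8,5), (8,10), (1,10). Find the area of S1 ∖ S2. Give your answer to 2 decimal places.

6.53

|S1| = 18, |S1∩S2| = 11.4667.
|S1 ∖ S2| = |S1| − |S1∩S2| = 18 − 11.4667 = 6.53.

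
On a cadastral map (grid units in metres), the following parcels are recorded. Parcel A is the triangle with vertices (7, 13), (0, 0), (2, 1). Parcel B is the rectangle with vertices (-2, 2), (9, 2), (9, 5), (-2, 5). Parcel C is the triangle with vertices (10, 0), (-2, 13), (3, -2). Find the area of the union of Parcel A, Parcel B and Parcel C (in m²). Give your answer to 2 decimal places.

By inclusion–exclusion:
Individual areas: |Parcel A| = 9.5, |Parcel B| = 33, |Parcel C| = 57.5.
|Parcel A∩Parcel B| = 3.4712.
|Parcel A∩Parcel C| = 5.025.
|Parcel B∩Parcel C| = 16.8077.
|Parcel A∩Parcel B∩Parcel C| = 3.2717.
|Parcel A ∪ Parcel B ∪ Parcel C| = 100 − 25.3038 + 3.2717 = 77.97.

77.97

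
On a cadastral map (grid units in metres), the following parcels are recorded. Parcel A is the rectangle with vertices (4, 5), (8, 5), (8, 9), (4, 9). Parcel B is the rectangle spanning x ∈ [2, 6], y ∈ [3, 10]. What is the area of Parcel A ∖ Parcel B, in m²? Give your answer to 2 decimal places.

|Parcel A∩Parcel B|: x∈[4,6], y∈[5,9] → 2·4 = 8.
|Parcel A| = 16.
|Parcel A ∖ Parcel B| = |Parcel A| − |Parcel A∩Parcel B| = 16 − 8 = 8.00.

8.00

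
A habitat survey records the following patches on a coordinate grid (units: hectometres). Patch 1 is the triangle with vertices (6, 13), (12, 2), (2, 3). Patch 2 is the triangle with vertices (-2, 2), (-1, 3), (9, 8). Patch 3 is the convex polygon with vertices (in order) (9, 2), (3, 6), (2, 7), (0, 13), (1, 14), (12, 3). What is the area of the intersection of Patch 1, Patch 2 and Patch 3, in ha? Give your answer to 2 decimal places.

0.54

The intersection is the polygon with vertices (4.05,5.3), (3.857,5.429), (7.667,7.333), (7.706,7.294).
By the shoelace formula its area is 0.54.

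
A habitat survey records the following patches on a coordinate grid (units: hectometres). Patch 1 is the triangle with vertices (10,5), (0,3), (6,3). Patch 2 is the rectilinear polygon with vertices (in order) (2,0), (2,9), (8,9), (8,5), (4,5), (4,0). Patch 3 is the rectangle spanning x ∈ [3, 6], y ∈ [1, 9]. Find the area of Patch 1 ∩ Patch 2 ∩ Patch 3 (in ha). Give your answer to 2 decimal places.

The intersection is the polygon with vertices (4,3), (3,3), (3,3.6), (4,3.8).
By the shoelace formula its area is 0.70.

0.70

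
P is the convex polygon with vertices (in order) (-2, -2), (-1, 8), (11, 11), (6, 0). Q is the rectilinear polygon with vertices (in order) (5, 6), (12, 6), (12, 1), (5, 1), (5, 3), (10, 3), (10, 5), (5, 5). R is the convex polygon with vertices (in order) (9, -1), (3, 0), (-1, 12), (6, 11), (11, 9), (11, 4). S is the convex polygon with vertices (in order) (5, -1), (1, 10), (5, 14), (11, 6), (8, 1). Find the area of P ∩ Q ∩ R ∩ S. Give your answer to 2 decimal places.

7.32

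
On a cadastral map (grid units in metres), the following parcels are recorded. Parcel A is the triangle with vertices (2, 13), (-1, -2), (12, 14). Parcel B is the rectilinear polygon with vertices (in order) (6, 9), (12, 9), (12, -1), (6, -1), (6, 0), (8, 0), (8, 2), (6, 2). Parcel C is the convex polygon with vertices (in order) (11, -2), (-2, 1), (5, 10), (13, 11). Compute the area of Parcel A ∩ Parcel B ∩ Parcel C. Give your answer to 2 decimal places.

The intersection is the polygon with vertices (6,9), (7.938,9), (6,6.615).
By the shoelace formula its area is 2.31.

2.31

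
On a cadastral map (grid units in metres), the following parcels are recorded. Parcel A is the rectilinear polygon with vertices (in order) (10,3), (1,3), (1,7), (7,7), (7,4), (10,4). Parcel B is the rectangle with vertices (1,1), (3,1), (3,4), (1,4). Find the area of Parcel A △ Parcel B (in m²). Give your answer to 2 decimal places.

29.00

|Parcel A| = 27, |Parcel B| = 6, |Parcel A∩Parcel B| = 2.
|Parcel A △ Parcel B| = |Parcel A| + |Parcel B| − 2·|Parcel A∩Parcel B| = 27 + 6 − 4 = 29.00.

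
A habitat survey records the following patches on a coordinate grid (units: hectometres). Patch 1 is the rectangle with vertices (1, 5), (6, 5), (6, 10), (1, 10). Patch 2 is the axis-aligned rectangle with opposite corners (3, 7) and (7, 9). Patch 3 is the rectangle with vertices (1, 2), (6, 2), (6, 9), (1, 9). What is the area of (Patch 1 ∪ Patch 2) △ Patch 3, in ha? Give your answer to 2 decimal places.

22.00

|Patch 1 ∪ Patch 2| = 27.
|(Patch 1 ∪ Patch 2) ∩ Patch 3| = 20.
|(Patch 1 ∪ Patch 2) △ Patch 3| = 27 + 35 − 40 = 22.00.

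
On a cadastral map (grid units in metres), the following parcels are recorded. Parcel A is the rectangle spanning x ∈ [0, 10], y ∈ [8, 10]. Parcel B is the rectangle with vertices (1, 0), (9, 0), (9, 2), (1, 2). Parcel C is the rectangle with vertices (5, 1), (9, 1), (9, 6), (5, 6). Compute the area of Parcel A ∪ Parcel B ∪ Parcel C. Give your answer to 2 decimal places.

By inclusion–exclusion:
Individual areas: |Parcel A| = 20, |Parcel B| = 16, |Parcel C| = 20.
|Parcel A∩Parcel B| = 0 (no overlap).
|Parcel A∩Parcel C| = 0 (no overlap).
|Parcel B∩Parcel C|: x∈[5,9], y∈[1,2] → 4·1 = 4.
|Parcel A∩Parcel B∩Parcel C| = 0.
|Parcel A ∪ Parcel B ∪ Parcel C| = 56 − 4 + 0 = 52.00.

52.00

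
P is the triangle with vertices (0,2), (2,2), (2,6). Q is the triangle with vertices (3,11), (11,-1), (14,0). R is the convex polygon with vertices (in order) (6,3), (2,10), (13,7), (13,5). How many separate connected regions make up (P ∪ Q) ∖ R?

3

(P ∪ Q) ∖ R splits into 3 disjoint pieces (area 4, area 0.4537, area 13.4578).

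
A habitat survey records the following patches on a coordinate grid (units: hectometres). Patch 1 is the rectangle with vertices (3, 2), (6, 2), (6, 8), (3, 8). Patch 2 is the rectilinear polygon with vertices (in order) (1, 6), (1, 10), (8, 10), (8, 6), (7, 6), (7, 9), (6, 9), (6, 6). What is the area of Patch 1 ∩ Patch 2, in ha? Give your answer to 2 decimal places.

The intersection is the polygon with vertices (6,6), (3,6), (3,8), (6,8).
By the shoelace formula its area is 6.00.

6.00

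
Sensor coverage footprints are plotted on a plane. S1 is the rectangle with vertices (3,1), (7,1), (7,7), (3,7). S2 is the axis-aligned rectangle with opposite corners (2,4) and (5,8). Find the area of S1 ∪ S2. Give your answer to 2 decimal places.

By inclusion–exclusion:
Individual areas: |S1| = 24, |S2| = 12.
|S1∩S2|: x∈[3,5], y∈[4,7] → 2·3 = 6.
|S1 ∪ S2| = 36 − 6 = 30.00.

30.00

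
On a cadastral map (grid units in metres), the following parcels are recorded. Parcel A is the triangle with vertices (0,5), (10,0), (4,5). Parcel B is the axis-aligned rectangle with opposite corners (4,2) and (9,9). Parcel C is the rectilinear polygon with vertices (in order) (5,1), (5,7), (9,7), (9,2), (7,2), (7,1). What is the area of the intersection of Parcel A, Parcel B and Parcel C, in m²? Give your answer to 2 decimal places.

2.57

The intersection is the polygon with vertices (7.6,2), (7,2), (6,2), (5,2.5), (5,4.167).
By the shoelace formula its area is 2.57.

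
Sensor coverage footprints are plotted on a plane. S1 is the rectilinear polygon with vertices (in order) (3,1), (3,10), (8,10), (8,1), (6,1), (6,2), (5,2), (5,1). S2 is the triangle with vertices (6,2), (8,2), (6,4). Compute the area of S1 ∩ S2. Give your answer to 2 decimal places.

The intersection is the polygon with vertices (6,2), (6,4), (8,2).
By the shoelace formula its area is 2.00.

2.00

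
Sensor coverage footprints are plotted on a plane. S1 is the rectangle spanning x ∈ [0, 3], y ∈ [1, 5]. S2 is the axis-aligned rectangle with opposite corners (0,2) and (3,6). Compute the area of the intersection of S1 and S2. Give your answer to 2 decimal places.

|S1∩S2|: x∈[0,3], y∈[2,5] → 3·3 = 9.

9.00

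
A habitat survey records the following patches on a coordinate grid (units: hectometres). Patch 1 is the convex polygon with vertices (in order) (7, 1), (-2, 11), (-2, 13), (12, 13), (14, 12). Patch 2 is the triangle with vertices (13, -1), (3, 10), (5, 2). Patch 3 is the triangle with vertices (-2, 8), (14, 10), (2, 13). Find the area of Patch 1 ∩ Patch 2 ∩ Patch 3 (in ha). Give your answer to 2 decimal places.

0.54

The intersection is the polygon with vertices (3,10), (4.122,8.765), (3.333,8.667).
By the shoelace formula its area is 0.54.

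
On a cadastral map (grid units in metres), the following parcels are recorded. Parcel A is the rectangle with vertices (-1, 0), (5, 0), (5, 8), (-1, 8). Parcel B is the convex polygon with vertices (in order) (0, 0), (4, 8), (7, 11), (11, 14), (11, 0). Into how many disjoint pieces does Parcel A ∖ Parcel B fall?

Parcel A ∖ Parcel B is a single connected region.

1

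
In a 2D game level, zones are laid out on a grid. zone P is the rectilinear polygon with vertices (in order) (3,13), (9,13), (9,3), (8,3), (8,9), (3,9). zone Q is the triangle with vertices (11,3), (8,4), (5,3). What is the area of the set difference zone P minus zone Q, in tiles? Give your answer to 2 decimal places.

|zone P| = 30, |zone P∩zone Q| = 0.8333.
|zone P ∖ zone Q| = |zone P| − |zone P∩zone Q| = 30 − 0.8333 = 29.17.

29.17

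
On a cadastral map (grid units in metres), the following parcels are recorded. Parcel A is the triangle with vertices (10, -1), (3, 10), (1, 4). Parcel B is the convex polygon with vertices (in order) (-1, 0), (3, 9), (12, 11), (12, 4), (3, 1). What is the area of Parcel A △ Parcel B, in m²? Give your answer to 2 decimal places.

|Parcel A| = 32, |Parcel B| = 83.5, |Parcel A∩Parcel B| = 25.4212.
|Parcel A △ Parcel B| = |Parcel A| + |Parcel B| − 2·|Parcel A∩Parcel B| = 32 + 83.5 − 50.8425 = 64.66.

64.66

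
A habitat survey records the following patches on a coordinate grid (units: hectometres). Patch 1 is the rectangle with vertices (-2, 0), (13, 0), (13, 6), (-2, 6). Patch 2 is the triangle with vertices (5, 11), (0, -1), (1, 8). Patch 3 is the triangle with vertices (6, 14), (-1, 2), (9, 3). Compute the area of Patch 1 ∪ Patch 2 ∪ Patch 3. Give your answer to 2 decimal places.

By inclusion–exclusion:
Individual areas: |Patch 1| = 90, |Patch 2| = 16.5, |Patch 3| = 56.5.
|Patch 1∩Patch 2| = 7.3333.
|Patch 1∩Patch 3| = 29.1061.
|Patch 2∩Patch 3| = 11.0684.
|Patch 1∩Patch 2∩Patch 3| = 5.6101.
|Patch 1 ∪ Patch 2 ∪ Patch 3| = 163 − 47.5078 + 5.6101 = 121.10.

121.10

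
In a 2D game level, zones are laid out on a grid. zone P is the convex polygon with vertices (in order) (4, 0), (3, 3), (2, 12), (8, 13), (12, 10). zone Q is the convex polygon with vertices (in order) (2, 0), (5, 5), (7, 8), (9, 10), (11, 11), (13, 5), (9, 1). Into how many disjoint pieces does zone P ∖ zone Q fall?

zone P ∖ zone Q splits into 3 disjoint pieces (area 0.0499, area 44.2929, area 0.4183).

3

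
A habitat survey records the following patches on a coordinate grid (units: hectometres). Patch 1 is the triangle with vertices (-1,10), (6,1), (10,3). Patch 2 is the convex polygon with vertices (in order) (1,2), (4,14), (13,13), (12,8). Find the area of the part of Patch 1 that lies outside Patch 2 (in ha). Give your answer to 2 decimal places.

15.99

|Patch 1| = 25, |Patch 1∩Patch 2| = 9.0073.
|Patch 1 ∖ Patch 2| = |Patch 1| − |Patch 1∩Patch 2| = 25 − 9.0073 = 15.99.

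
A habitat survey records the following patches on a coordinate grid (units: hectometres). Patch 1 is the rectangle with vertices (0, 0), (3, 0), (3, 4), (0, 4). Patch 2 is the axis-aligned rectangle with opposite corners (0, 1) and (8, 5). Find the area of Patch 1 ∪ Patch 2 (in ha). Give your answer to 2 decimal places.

35.00

By inclusion–exclusion:
Individual areas: |Patch 1| = 12, |Patch 2| = 32.
|Patch 1∩Patch 2|: x∈[0,3], y∈[1,4] → 3·3 = 9.
|Patch 1 ∪ Patch 2| = 44 − 9 = 35.00.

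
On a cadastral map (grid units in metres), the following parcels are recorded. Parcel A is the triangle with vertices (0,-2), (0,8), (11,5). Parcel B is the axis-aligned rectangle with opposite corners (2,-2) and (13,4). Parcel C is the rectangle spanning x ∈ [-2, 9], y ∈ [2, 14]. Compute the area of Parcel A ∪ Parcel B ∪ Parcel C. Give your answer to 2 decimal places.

192.49

By inclusion–exclusion:
Individual areas: |Parcel A| = 55, |Parcel B| = 66, |Parcel C| = 132.
|Parcel A∩Parcel B| = 17.5584.
|Parcel A∩Parcel C| = 40.6104.
|Parcel B∩Parcel C|: x∈[2,9], y∈[2,4] → 7·2 = 14.
|Parcel A∩Parcel B∩Parcel C| = 11.6558.
|Parcel A ∪ Parcel B ∪ Parcel C| = 253 − 72.1688 + 11.6558 = 192.49.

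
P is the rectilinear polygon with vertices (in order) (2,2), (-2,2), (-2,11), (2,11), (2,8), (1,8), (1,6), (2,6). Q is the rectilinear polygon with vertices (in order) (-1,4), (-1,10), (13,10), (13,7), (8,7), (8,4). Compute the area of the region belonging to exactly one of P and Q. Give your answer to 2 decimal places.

71.00

|P| = 34, |Q| = 69, |P∩Q| = 16.
|P △ Q| = |P| + |Q| − 2·|P∩Q| = 34 + 69 − 32 = 71.00.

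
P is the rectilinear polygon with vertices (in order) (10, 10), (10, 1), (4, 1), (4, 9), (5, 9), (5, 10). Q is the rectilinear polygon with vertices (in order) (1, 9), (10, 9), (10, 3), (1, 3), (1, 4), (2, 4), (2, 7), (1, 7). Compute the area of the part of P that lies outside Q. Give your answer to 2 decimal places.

17.00

|P| = 53, |P∩Q| = 36.
|P ∖ Q| = |P| − |P∩Q| = 53 − 36 = 17.00.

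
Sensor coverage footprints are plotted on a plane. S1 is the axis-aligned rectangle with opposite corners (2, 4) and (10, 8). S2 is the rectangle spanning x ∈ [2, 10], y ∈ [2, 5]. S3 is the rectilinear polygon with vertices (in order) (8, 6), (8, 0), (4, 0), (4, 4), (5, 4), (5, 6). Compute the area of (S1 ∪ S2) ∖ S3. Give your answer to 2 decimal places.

|S1 ∪ S2| = 48.
|(S1 ∪ S2) ∩ S3| = 14.
|(S1 ∪ S2) ∖ S3| = 48 − 14 = 34.00.

34.00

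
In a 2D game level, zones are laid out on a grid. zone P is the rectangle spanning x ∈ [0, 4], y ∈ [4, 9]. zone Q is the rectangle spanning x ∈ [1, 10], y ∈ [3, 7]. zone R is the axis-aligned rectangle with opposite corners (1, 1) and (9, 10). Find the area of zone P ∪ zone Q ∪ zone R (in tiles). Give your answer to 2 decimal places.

81.00

By inclusion–exclusion:
Individual areas: |zone P| = 20, |zone Q| = 36, |zone R| = 72.
|zone P∩zone Q|: x∈[1,4], y∈[4,7] → 3·3 = 9.
|zone P∩zone R|: x∈[1,4], y∈[4,9] → 3·5 = 15.
|zone Q∩zone R|: x∈[1,9], y∈[3,7] → 8·4 = 32.
|zone P∩zone Q∩zone R| = 9.
|zone P ∪ zone Q ∪ zone R| = 128 − 56 + 9 = 81.00.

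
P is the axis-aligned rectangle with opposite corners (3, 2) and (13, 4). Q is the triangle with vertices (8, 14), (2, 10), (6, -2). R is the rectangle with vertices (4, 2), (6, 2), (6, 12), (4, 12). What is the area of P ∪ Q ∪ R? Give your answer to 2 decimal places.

By inclusion–exclusion:
Individual areas: |P| = 20, |Q| = 44, |R| = 20.
|P∩Q| = 4.5833.
|P∩R|: x∈[4,6], y∈[2,4] → 2·2 = 4.
|Q∩R| = 19.
|P∩Q∩R| = 3.3333.
|P ∪ Q ∪ R| = 84 − 27.5833 + 3.3333 = 59.75.

59.75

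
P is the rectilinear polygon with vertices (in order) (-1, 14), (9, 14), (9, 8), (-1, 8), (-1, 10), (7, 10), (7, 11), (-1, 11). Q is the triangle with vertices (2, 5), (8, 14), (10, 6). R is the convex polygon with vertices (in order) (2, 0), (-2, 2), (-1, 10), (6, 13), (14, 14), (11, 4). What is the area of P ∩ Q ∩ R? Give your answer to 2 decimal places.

14.39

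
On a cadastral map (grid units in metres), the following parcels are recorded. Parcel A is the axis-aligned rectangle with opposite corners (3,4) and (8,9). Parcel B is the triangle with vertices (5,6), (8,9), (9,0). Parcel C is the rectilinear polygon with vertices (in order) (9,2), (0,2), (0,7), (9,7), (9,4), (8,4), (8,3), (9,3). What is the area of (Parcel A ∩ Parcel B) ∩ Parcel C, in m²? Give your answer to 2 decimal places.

The region (Parcel A ∩ Parcel B) ∩ Parcel C is the polygon with vertices (6.333,4), (5,6), (6,7), (8,7), (8,4).
By the shoelace formula its area is 7.17.

7.17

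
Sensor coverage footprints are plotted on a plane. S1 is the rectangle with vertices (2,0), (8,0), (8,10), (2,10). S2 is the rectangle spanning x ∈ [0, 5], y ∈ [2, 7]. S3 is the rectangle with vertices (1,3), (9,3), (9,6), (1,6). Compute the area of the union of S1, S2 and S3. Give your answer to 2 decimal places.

73.00

By inclusion–exclusion:
Individual areas: |S1| = 60, |S2| = 25, |S3| = 24.
|S1∩S2|: x∈[2,5], y∈[2,7] → 3·5 = 15.
|S1∩S3|: x∈[2,8], y∈[3,6] → 6·3 = 18.
|S2∩S3|: x∈[1,5], y∈[3,6] → 4·3 = 12.
|S1∩S2∩S3| = 9.
|S1 ∪ S2 ∪ S3| = 109 − 45 + 9 = 73.00.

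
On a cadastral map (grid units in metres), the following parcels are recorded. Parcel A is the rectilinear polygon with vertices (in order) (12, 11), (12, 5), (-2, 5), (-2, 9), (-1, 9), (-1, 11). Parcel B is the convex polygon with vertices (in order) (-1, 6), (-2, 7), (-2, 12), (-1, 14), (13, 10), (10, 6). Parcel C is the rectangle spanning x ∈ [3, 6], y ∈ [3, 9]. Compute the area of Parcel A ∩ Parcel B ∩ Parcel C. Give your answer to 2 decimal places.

The intersection is the polygon with vertices (3,6), (3,9), (6,9), (6,6).
By the shoelace formula its area is 9.00.

9.00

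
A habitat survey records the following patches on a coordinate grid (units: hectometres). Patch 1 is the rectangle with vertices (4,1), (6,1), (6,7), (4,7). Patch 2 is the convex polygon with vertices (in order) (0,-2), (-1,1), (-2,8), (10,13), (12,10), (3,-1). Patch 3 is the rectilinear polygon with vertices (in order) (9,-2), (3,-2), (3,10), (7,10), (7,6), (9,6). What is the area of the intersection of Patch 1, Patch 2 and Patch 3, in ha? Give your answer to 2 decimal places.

The intersection is the polygon with vertices (4,7), (6,7), (6,2.667), (4.636,1), (4,1).
By the shoelace formula its area is 10.86.

10.86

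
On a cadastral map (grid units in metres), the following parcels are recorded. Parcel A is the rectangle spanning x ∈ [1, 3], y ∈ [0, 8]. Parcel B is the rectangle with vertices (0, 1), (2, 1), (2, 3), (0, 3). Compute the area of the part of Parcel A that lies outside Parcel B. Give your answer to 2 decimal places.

14.00

|Parcel A∩Parcel B|: x∈[1,2], y∈[1,3] → 1·2 = 2.
|Parcel A| = 16.
|Parcel A ∖ Parcel B| = |Parcel A| − |Parcel A∩Parcel B| = 16 − 2 = 14.00.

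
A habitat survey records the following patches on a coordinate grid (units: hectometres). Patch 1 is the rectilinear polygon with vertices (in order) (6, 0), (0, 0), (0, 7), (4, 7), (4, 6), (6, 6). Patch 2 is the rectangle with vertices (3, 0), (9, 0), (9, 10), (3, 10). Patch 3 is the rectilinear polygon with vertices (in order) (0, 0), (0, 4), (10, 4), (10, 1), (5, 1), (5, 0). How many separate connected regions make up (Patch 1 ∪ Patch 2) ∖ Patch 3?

(Patch 1 ∪ Patch 2) ∖ Patch 3 splits into 2 disjoint pieces (area 45, area 4).

2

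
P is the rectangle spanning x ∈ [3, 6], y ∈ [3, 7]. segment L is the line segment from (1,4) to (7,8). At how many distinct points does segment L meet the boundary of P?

The segment meets the boundary at (5.5,7), (3,5.333).

2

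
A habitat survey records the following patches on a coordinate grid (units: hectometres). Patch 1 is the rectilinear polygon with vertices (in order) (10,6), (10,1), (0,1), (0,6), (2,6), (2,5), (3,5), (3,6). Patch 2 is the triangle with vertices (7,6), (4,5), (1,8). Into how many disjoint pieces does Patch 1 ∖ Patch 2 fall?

1

Patch 1 ∖ Patch 2 is a single connected region.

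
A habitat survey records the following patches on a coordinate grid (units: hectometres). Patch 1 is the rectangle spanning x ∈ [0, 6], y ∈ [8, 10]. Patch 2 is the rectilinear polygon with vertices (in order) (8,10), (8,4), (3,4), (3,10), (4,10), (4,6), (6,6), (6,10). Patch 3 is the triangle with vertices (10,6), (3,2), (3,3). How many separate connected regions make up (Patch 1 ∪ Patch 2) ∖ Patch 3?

2

(Patch 1 ∪ Patch 2) ∖ Patch 3 splits into 2 disjoint pieces (area 30.4762, area 0.6429).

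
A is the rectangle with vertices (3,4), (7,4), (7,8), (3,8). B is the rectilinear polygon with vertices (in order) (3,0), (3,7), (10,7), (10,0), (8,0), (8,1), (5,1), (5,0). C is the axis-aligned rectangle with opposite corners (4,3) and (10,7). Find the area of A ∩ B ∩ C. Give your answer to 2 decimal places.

The intersection is the polygon with vertices (4,4), (4,7), (7,7), (7,4).
By the shoelace formula its area is 9.00.

9.00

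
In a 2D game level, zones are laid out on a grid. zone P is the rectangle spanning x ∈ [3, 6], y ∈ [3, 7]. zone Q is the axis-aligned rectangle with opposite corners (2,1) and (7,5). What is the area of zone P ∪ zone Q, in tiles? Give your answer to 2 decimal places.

By inclusion–exclusion:
Individual areas: |zone P| = 12, |zone Q| = 20.
|zone P∩zone Q|: x∈[3,6], y∈[3,5] → 3·2 = 6.
|zone P ∪ zone Q| = 32 − 6 = 26.00.

26.00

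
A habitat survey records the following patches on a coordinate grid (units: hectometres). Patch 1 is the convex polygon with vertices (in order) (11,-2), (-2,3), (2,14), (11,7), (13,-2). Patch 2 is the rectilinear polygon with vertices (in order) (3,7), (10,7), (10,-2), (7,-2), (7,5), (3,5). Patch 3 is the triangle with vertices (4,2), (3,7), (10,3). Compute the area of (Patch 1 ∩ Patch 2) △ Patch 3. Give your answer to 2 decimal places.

|Patch 1 ∩ Patch 2| = 32.1154.
|(Patch 1 ∩ Patch 2) ∩ Patch 3| = 6.4214.
|(Patch 1 ∩ Patch 2) △ Patch 3| = 32.1154 + 15.5 − 12.8429 = 34.77.

34.77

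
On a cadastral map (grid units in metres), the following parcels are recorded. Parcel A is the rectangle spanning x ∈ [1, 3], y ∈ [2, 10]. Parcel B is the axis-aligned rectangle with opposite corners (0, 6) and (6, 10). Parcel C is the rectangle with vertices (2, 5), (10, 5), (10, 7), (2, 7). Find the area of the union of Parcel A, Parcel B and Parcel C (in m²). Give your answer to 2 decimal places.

By inclusion–exclusion:
Individual areas: |Parcel A| = 16, |Parcel B| = 24, |Parcel C| = 16.
|Parcel A∩Parcel B|: x∈[1,3], y∈[6,10] → 2·4 = 8.
|Parcel A∩Parcel C|: x∈[2,3], y∈[5,7] → 1·2 = 2.
|Parcel B∩Parcel C|: x∈[2,6], y∈[6,7] → 4·1 = 4.
|Parcel A∩Parcel B∩Parcel C| = 1.
|Parcel A ∪ Parcel B ∪ Parcel C| = 56 − 14 + 1 = 43.00.

43.00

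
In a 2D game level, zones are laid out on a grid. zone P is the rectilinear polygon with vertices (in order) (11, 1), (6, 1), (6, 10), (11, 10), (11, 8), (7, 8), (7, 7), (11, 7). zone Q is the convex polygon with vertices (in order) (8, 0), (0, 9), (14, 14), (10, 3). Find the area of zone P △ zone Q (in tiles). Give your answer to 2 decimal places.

57.81

|zone P| = 41, |zone Q| = 88, |zone P∩zone Q| = 35.5972.
|zone P △ zone Q| = |zone P| + |zone Q| − 2·|zone P∩zone Q| = 41 + 88 − 71.1944 = 57.81.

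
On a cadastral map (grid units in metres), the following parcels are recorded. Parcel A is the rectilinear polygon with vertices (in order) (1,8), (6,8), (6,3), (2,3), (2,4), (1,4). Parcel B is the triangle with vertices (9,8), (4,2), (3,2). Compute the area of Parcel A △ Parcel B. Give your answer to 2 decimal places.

|Parcel A| = 24, |Parcel B| = 3, |Parcel A∩Parcel B| = 1.1833.
|Parcel A △ Parcel B| = |Parcel A| + |Parcel B| − 2·|Parcel A∩Parcel B| = 24 + 3 − 2.3667 = 24.63.

24.63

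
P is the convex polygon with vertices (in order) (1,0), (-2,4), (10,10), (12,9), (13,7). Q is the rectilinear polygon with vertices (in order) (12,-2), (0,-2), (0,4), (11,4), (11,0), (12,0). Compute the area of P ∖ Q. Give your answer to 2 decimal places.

|P| = 63, |P∩Q| = 17.0476.
|P ∖ Q| = |P| − |P∩Q| = 63 − 17.0476 = 45.95.

45.95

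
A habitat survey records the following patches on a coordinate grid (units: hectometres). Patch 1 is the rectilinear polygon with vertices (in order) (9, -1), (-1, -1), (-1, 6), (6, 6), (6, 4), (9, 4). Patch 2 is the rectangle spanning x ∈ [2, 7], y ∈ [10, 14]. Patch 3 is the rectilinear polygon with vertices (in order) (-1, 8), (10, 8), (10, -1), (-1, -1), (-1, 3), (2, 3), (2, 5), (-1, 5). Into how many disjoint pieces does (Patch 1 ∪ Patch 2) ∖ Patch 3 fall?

(Patch 1 ∪ Patch 2) ∖ Patch 3 splits into 2 disjoint pieces (area 6, area 20).

2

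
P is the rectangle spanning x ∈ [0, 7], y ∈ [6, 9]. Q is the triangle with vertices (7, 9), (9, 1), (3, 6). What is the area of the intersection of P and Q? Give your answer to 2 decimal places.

6.00

The intersection is the polygon with vertices (7,6), (3,6), (7,9).
By the shoelace formula its area is 6.00.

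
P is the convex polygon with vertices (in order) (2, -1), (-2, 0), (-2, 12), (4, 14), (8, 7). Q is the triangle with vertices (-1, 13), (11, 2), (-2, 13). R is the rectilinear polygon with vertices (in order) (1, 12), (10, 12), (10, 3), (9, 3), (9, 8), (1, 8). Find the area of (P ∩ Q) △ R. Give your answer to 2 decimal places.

|P ∩ Q| = 4.3304.
|(P ∩ Q) ∩ R| = 1.8893.
|(P ∩ Q) △ R| = 4.3304 + 41 − 3.7786 = 41.55.

41.55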